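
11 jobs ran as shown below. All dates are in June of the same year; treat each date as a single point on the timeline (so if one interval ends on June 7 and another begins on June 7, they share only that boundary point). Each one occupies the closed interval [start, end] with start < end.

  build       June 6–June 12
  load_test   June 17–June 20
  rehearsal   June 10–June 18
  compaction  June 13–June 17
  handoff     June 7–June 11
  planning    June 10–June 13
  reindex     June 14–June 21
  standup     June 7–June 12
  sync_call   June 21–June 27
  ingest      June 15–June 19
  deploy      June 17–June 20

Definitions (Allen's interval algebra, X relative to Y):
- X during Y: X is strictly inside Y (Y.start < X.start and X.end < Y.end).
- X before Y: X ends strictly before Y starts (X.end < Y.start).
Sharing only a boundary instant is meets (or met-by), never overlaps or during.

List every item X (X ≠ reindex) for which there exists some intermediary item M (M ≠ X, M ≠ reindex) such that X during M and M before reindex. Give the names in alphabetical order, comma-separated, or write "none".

handoff

Target reindex = [June 14, June 21].
Intermediaries M with M before reindex: build, handoff, planning, standup.
Via build — items with X during build: handoff.
Via handoff — items with X during handoff: none.
Via planning — items with X during planning: none.
Via standup — items with X during standup: none.
Union: handoff.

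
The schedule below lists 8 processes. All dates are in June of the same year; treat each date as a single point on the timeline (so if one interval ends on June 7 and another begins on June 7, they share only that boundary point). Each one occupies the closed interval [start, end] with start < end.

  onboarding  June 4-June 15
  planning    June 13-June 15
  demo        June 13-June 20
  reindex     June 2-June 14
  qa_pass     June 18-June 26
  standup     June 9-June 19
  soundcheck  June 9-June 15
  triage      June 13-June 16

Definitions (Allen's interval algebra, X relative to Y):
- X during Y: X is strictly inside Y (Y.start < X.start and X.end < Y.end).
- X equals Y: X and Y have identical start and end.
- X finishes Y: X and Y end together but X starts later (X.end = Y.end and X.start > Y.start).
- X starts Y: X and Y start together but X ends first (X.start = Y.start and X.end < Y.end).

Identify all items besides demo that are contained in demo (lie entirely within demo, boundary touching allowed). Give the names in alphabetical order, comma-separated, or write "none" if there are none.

planning, triage

Target demo = [June 13, June 20].
onboarding [June 4, June 15] → overlaps → no.
planning [June 13, June 15] → starts → yes.
qa_pass [June 18, June 26] → overlapped-by → no.
reindex [June 2, June 14] → overlaps → no.
soundcheck [June 9, June 15] → overlaps → no.
standup [June 9, June 19] → overlaps → no.
triage [June 13, June 16] → starts → yes.
Result: planning, triage.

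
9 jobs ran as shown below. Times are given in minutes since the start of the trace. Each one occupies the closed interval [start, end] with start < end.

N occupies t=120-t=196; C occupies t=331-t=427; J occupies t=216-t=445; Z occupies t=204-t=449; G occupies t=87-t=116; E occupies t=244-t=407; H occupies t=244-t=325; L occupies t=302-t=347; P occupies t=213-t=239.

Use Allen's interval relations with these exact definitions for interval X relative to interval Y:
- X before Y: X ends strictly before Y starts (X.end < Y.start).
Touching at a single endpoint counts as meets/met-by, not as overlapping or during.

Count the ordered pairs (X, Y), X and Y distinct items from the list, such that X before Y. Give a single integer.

Checking all 72 ordered pairs for relation 'before'; matching pairs in alphabetical order:
(G, C): G before C ✓
(G, E): G before E ✓
(G, H): G before H ✓
(G, J): G before J ✓
(G, L): G before L ✓
(G, N): G before N ✓
(G, P): G before P ✓
(G, Z): G before Z ✓
(H, C): H before C ✓
(N, C): N before C ✓
(N, E): N before E ✓
(N, H): N before H ✓
(N, J): N before J ✓
(N, L): N before L ✓
(N, P): N before P ✓
(N, Z): N before Z ✓
(P, C): P before C ✓
(P, E): P before E ✓
(P, H): P before H ✓
(P, L): P before L ✓
Count: 20.

20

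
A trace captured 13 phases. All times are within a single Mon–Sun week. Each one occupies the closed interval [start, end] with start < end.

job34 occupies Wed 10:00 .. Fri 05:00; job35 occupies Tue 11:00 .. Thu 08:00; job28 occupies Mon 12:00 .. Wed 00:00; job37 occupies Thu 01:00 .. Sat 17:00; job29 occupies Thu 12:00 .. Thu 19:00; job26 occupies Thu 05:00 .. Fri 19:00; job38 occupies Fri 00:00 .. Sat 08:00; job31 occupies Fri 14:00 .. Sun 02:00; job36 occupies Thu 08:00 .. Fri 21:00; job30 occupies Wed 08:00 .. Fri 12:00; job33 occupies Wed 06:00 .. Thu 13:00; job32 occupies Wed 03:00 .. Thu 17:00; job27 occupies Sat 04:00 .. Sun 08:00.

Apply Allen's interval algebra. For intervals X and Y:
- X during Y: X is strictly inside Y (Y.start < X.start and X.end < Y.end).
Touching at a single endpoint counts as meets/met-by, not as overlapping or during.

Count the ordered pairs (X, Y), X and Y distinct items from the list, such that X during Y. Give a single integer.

10

Checking all 156 ordered pairs for relation 'during'; matching pairs in alphabetical order:
(job26, job37): job26 during job37 ✓
(job29, job26): job29 during job26 ✓
(job29, job30): job29 during job30 ✓
(job29, job34): job29 during job34 ✓
(job29, job36): job29 during job36 ✓
(job29, job37): job29 during job37 ✓
(job33, job32): job33 during job32 ✓
(job34, job30): job34 during job30 ✓
(job36, job37): job36 during job37 ✓
(job38, job37): job38 during job37 ✓
Count: 10.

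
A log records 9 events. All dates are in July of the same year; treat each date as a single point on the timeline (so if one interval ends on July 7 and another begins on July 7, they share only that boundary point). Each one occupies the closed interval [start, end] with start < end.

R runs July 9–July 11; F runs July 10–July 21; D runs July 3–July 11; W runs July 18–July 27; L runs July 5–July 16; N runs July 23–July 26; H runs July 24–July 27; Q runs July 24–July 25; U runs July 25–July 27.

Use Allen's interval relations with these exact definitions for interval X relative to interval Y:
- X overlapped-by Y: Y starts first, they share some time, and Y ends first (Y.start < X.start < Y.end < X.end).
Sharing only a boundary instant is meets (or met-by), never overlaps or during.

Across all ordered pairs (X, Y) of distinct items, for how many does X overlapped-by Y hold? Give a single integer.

7

Checking all 72 ordered pairs for relation 'overlapped-by'; matching pairs in alphabetical order:
(F, D): F overlapped-by D ✓
(F, L): F overlapped-by L ✓
(F, R): F overlapped-by R ✓
(H, N): H overlapped-by N ✓
(L, D): L overlapped-by D ✓
(U, N): U overlapped-by N ✓
(W, F): W overlapped-by F ✓
Count: 7.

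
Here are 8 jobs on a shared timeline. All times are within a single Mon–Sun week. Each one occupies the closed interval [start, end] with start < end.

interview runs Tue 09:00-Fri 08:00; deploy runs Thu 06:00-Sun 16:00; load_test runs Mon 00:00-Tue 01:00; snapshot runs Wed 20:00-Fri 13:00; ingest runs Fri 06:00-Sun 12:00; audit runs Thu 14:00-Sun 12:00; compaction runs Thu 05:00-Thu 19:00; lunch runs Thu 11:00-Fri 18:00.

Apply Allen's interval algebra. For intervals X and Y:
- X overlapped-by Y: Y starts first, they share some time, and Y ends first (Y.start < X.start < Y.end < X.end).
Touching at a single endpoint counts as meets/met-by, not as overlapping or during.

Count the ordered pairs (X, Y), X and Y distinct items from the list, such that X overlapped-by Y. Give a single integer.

14

Checking all 56 ordered pairs for relation 'overlapped-by'; matching pairs in alphabetical order:
(audit, compaction): audit overlapped-by compaction ✓
(audit, interview): audit overlapped-by interview ✓
(audit, lunch): audit overlapped-by lunch ✓
(audit, snapshot): audit overlapped-by snapshot ✓
(deploy, compaction): deploy overlapped-by compaction ✓
(deploy, interview): deploy overlapped-by interview ✓
(deploy, snapshot): deploy overlapped-by snapshot ✓
(ingest, interview): ingest overlapped-by interview ✓
(ingest, lunch): ingest overlapped-by lunch ✓
(ingest, snapshot): ingest overlapped-by snapshot ✓
(lunch, compaction): lunch overlapped-by compaction ✓
(lunch, interview): lunch overlapped-by interview ✓
(lunch, snapshot): lunch overlapped-by snapshot ✓
(snapshot, interview): snapshot overlapped-by interview ✓
Count: 14.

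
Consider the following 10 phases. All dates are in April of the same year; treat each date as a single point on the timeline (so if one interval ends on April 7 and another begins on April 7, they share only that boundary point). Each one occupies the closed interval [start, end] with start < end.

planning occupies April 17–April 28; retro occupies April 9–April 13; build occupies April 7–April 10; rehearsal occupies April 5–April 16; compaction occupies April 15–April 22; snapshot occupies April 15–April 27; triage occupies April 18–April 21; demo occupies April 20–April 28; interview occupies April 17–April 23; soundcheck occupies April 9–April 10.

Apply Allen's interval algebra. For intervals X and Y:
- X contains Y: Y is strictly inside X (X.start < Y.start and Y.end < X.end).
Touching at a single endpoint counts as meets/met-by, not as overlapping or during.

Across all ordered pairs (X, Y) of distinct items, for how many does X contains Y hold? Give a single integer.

8

Checking all 90 ordered pairs for relation 'contains'; matching pairs in alphabetical order:
(compaction, triage): compaction contains triage ✓
(interview, triage): interview contains triage ✓
(planning, triage): planning contains triage ✓
(rehearsal, build): rehearsal contains build ✓
(rehearsal, retro): rehearsal contains retro ✓
(rehearsal, soundcheck): rehearsal contains soundcheck ✓
(snapshot, interview): snapshot contains interview ✓
(snapshot, triage): snapshot contains triage ✓
Count: 8.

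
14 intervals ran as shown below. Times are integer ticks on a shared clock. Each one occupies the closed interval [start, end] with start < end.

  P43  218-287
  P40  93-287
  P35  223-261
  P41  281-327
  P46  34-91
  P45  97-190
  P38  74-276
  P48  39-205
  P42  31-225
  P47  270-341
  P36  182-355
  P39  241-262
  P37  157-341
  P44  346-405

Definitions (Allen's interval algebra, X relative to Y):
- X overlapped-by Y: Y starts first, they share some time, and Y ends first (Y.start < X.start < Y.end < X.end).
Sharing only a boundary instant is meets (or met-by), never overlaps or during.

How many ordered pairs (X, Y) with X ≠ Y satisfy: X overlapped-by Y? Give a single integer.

28

Checking all 182 ordered pairs for relation 'overlapped-by'; matching pairs in alphabetical order:
(P35, P42): P35 overlapped-by P42 ✓
(P36, P37): P36 overlapped-by P37 ✓
(P36, P38): P36 overlapped-by P38 ✓
(P36, P40): P36 overlapped-by P40 ✓
(P36, P42): P36 overlapped-by P42 ✓
(P36, P45): P36 overlapped-by P45 ✓
(P36, P48): P36 overlapped-by P48 ✓
(P37, P38): P37 overlapped-by P38 ✓
(P37, P40): P37 overlapped-by P40 ✓
(P37, P42): P37 overlapped-by P42 ✓
(P37, P45): P37 overlapped-by P45 ✓
(P37, P48): P37 overlapped-by P48 ✓
(P38, P42): P38 overlapped-by P42 ✓
(P38, P46): P38 overlapped-by P46 ✓
(P38, P48): P38 overlapped-by P48 ✓
(P39, P35): P39 overlapped-by P35 ✓
(P40, P38): P40 overlapped-by P38 ✓
(P40, P42): P40 overlapped-by P42 ✓
(P40, P48): P40 overlapped-by P48 ✓
(P41, P40): P41 overlapped-by P40 ✓
(P41, P43): P41 overlapped-by P43 ✓
(P43, P38): P43 overlapped-by P38 ✓
(P43, P42): P43 overlapped-by P42 ✓
(P44, P36): P44 overlapped-by P36 ✓
... plus 4 further pairs not listed.
Count: 28.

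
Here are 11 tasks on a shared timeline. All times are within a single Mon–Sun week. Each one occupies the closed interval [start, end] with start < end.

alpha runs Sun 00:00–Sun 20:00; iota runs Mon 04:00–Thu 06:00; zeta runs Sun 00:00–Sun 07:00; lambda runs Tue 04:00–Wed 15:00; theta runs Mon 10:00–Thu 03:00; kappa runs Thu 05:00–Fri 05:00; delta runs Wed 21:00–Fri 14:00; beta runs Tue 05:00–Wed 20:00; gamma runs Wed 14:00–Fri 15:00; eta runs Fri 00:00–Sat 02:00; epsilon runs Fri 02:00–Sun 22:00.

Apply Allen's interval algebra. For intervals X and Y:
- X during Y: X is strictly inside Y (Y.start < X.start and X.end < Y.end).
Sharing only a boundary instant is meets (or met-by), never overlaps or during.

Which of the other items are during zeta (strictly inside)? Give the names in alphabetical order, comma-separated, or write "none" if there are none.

none

Target zeta = [Sun 00:00, Sun 07:00].
alpha [Sun 00:00, Sun 20:00] → started-by → no.
beta [Tue 05:00, Wed 20:00] → before → no.
delta [Wed 21:00, Fri 14:00] → before → no.
epsilon [Fri 02:00, Sun 22:00] → contains → no.
eta [Fri 00:00, Sat 02:00] → before → no.
gamma [Wed 14:00, Fri 15:00] → before → no.
iota [Mon 04:00, Thu 06:00] → before → no.
kappa [Thu 05:00, Fri 05:00] → before → no.
lambda [Tue 04:00, Wed 15:00] → before → no.
theta [Mon 10:00, Thu 03:00] → before → no.
Result: none.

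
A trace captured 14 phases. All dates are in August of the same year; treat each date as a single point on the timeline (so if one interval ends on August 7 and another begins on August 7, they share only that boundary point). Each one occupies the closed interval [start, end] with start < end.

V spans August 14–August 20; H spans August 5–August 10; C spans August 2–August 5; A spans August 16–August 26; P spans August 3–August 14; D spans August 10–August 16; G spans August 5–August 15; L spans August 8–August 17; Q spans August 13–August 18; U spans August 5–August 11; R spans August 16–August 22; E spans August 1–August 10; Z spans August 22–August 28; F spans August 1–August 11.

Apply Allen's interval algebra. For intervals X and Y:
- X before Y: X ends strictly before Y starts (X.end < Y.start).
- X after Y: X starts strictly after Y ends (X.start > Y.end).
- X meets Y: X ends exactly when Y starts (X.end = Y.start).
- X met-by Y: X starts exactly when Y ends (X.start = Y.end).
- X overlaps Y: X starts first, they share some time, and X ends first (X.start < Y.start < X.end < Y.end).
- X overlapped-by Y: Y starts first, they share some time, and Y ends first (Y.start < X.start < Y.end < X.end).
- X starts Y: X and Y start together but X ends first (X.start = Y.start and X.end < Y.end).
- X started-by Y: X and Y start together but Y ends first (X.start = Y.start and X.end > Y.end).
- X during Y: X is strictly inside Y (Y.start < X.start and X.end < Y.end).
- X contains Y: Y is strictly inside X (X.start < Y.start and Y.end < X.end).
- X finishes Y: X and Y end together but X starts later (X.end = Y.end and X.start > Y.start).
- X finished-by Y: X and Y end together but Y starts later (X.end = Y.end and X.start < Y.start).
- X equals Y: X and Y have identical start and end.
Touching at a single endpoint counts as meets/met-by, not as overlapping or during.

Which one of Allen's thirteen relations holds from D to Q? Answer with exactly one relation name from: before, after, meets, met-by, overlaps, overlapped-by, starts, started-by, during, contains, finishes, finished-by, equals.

overlaps

D = [August 10, August 16]; Q = [August 13, August 18].
Compare endpoints: D.start < Q.start, D.start < Q.end, D.end > Q.start, D.end < Q.end.
That pattern is 'overlaps'.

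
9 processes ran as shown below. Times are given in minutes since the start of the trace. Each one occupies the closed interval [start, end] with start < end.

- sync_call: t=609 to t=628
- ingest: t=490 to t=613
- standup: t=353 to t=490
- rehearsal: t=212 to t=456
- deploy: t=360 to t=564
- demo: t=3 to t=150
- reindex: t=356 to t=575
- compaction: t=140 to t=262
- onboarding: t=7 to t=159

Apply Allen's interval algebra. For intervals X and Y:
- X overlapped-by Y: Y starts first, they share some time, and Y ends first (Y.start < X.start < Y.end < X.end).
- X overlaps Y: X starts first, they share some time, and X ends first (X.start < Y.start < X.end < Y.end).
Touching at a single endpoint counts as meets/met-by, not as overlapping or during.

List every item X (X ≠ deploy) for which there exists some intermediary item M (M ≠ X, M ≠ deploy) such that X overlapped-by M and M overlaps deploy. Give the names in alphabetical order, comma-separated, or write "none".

Target deploy = [t=360, t=564].
Intermediaries M with M overlaps deploy: rehearsal, standup.
Via rehearsal — items with X overlapped-by rehearsal: reindex, standup.
Via standup — items with X overlapped-by standup: reindex.
Union: reindex, standup.

reindex, standup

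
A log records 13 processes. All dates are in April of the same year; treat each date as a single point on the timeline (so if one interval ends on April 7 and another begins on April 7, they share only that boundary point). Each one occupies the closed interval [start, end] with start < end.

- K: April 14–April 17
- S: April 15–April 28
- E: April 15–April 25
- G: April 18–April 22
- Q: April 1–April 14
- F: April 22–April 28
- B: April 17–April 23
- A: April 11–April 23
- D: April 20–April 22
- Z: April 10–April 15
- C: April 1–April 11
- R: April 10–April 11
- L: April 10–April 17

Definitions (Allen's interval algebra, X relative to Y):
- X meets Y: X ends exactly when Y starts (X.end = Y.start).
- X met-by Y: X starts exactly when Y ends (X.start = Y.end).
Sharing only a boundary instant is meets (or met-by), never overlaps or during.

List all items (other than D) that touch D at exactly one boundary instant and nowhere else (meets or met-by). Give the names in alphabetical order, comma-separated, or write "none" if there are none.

F

Target D = [April 20, April 22].
A [April 11, April 23] → contains → no.
B [April 17, April 23] → contains → no.
C [April 1, April 11] → before → no.
E [April 15, April 25] → contains → no.
F [April 22, April 28] → met-by → yes.
G [April 18, April 22] → finished-by → no.
K [April 14, April 17] → before → no.
L [April 10, April 17] → before → no.
Q [April 1, April 14] → before → no.
R [April 10, April 11] → before → no.
S [April 15, April 28] → contains → no.
Z [April 10, April 15] → before → no.
Result: F.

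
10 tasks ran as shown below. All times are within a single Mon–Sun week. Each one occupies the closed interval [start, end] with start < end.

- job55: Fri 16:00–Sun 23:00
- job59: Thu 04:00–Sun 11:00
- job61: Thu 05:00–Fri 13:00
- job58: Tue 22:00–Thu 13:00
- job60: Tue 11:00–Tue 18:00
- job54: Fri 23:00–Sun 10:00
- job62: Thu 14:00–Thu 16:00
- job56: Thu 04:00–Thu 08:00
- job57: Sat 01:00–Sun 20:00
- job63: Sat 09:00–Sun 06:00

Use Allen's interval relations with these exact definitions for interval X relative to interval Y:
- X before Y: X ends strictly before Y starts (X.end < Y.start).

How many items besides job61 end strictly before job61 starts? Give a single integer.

1

Target job61 = [Thu 05:00, Fri 13:00].
job54 [Fri 23:00, Sun 10:00] → after → no.
job55 [Fri 16:00, Sun 23:00] → after → no.
job56 [Thu 04:00, Thu 08:00] → overlaps → no.
job57 [Sat 01:00, Sun 20:00] → after → no.
job58 [Tue 22:00, Thu 13:00] → overlaps → no.
job59 [Thu 04:00, Sun 11:00] → contains → no.
job60 [Tue 11:00, Tue 18:00] → before → counts.
job62 [Thu 14:00, Thu 16:00] → during → no.
job63 [Sat 09:00, Sun 06:00] → after → no.
Total: 1.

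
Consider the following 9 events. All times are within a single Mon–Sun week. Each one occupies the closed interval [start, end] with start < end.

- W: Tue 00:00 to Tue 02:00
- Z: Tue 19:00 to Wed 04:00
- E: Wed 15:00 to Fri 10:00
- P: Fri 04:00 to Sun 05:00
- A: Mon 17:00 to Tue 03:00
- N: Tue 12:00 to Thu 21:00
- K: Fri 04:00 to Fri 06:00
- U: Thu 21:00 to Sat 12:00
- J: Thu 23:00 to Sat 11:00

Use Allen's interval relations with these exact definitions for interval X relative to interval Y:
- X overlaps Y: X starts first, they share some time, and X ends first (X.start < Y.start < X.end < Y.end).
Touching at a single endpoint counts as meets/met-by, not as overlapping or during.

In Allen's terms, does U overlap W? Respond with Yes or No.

No

U = [Thu 21:00, Sat 12:00], W = [Tue 00:00, Tue 02:00].
Actual relation of U to W: after.
Asked whether 'overlaps' holds → No.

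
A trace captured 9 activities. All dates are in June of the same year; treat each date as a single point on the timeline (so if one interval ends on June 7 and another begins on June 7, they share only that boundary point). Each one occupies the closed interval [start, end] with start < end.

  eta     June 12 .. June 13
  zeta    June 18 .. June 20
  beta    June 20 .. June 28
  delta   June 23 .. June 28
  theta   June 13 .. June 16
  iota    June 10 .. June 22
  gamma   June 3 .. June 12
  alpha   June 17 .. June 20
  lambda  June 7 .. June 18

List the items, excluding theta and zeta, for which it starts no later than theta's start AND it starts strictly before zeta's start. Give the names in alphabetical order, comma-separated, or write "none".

Conditions: its start is no later than theta's start (X.start <= June 13) AND its start is strictly before zeta's start (X.start < June 18).
alpha: start June 17 <= June 13? ✗; start June 17 < June 18? ✓ → no.
beta: start June 20 <= June 13? ✗; start June 20 < June 18? ✗ → no.
delta: start June 23 <= June 13? ✗; start June 23 < June 18? ✗ → no.
eta: start June 12 <= June 13? ✓; start June 12 < June 18? ✓ → yes.
gamma: start June 3 <= June 13? ✓; start June 3 < June 18? ✓ → yes.
iota: start June 10 <= June 13? ✓; start June 10 < June 18? ✓ → yes.
lambda: start June 7 <= June 13? ✓; start June 7 < June 18? ✓ → yes.
Result: eta, gamma, iota, lambda.

eta, gamma, iota, lambda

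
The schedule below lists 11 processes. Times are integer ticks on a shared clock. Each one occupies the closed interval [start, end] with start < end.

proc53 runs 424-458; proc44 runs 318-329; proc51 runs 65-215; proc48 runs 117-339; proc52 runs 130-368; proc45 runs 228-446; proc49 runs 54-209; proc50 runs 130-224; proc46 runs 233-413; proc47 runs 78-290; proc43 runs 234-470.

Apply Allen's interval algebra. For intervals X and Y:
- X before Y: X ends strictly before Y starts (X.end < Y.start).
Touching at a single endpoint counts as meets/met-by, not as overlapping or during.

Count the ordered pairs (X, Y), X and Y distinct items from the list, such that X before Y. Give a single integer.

21

Checking all 110 ordered pairs for relation 'before'; matching pairs in alphabetical order:
(proc44, proc53): proc44 before proc53 ✓
(proc46, proc53): proc46 before proc53 ✓
(proc47, proc44): proc47 before proc44 ✓
(proc47, proc53): proc47 before proc53 ✓
(proc48, proc53): proc48 before proc53 ✓
(proc49, proc43): proc49 before proc43 ✓
(proc49, proc44): proc49 before proc44 ✓
(proc49, proc45): proc49 before proc45 ✓
(proc49, proc46): proc49 before proc46 ✓
(proc49, proc53): proc49 before proc53 ✓
(proc50, proc43): proc50 before proc43 ✓
(proc50, proc44): proc50 before proc44 ✓
(proc50, proc45): proc50 before proc45 ✓
(proc50, proc46): proc50 before proc46 ✓
(proc50, proc53): proc50 before proc53 ✓
(proc51, proc43): proc51 before proc43 ✓
(proc51, proc44): proc51 before proc44 ✓
(proc51, proc45): proc51 before proc45 ✓
(proc51, proc46): proc51 before proc46 ✓
(proc51, proc53): proc51 before proc53 ✓
(proc52, proc53): proc52 before proc53 ✓
Count: 21.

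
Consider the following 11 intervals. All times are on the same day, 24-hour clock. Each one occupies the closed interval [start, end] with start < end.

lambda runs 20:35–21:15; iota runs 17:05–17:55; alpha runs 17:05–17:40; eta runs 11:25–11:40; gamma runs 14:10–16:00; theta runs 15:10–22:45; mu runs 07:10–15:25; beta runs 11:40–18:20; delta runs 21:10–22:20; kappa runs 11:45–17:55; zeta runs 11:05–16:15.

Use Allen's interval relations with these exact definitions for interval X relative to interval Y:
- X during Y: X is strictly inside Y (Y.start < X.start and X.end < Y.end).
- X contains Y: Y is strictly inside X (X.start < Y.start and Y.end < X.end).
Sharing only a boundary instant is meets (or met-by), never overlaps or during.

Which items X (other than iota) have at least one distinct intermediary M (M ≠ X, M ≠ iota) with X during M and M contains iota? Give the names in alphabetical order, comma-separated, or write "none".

Target iota = [17:05, 17:55].
Intermediaries M with M contains iota: beta, theta.
Via beta — items with X during beta: alpha, gamma, kappa.
Via theta — items with X during theta: alpha, delta, lambda.
Union: alpha, delta, gamma, kappa, lambda.

alpha, delta, gamma, kappa, lambda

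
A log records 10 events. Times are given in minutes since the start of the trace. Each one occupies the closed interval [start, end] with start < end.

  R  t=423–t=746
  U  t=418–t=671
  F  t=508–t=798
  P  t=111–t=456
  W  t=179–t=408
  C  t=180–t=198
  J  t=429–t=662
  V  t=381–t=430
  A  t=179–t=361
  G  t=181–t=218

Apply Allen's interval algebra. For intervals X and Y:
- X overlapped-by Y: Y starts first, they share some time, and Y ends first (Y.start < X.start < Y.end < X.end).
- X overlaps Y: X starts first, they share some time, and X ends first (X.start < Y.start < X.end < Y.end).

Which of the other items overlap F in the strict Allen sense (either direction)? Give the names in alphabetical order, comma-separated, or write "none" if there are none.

J, R, U

Target F = [t=508, t=798].
A [t=179, t=361] → before → no.
C [t=180, t=198] → before → no.
G [t=181, t=218] → before → no.
J [t=429, t=662] → overlaps → yes.
P [t=111, t=456] → before → no.
R [t=423, t=746] → overlaps → yes.
U [t=418, t=671] → overlaps → yes.
V [t=381, t=430] → before → no.
W [t=179, t=408] → before → no.
Result: J, R, U.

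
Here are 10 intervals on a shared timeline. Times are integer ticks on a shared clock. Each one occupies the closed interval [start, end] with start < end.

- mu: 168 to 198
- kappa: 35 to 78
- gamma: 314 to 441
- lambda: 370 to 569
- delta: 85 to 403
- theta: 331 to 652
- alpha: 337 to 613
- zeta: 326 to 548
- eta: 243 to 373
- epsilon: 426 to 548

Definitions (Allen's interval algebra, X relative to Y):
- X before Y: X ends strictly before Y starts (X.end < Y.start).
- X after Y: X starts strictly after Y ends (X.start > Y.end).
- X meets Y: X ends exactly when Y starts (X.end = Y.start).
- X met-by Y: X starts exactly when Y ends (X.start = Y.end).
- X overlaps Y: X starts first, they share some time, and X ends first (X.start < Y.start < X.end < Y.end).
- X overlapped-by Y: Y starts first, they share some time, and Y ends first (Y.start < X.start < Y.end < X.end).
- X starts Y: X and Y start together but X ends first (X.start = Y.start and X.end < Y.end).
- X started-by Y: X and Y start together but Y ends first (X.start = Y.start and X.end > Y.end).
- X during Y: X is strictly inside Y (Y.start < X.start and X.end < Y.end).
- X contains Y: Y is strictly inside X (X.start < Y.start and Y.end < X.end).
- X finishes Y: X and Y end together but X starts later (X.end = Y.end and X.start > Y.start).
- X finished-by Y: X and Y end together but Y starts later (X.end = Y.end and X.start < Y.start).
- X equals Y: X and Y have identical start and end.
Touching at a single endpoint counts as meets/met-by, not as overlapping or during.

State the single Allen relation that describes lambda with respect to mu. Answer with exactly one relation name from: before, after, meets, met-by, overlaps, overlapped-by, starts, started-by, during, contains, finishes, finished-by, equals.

after

lambda = [370, 569]; mu = [168, 198].
Compare endpoints: lambda.start > mu.start, lambda.start > mu.end, lambda.end > mu.start, lambda.end > mu.end.
That pattern is 'after'.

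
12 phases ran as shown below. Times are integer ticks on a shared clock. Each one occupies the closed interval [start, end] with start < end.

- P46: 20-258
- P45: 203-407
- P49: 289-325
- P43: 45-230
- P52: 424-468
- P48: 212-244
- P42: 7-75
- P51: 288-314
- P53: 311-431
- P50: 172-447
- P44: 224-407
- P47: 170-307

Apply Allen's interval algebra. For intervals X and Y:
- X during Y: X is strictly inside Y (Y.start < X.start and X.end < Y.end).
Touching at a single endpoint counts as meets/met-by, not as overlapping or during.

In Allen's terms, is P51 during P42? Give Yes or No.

P51 = [288, 314], P42 = [7, 75].
Actual relation of P51 to P42: after.
Asked whether 'during' holds → No.

No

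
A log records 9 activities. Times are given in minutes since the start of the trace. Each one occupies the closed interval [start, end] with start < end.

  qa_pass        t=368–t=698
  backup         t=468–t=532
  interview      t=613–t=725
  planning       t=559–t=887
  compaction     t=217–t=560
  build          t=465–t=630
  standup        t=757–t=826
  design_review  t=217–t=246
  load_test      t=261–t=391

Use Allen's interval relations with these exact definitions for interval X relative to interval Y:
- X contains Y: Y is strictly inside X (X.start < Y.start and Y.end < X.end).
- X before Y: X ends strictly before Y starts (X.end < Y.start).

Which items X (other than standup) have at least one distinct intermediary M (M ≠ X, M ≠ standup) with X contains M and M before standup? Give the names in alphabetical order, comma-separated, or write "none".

build, compaction, planning, qa_pass

Target standup = [t=757, t=826].
Intermediaries M with M before standup: backup, build, compaction, design_review, interview, load_test, qa_pass.
Via backup — items with X contains backup: build, compaction, qa_pass.
Via build — items with X contains build: qa_pass.
Via compaction — items with X contains compaction: none.
Via design_review — items with X contains design_review: none.
Via interview — items with X contains interview: planning.
Via load_test — items with X contains load_test: compaction.
Via qa_pass — items with X contains qa_pass: none.
Union: build, compaction, planning, qa_pass.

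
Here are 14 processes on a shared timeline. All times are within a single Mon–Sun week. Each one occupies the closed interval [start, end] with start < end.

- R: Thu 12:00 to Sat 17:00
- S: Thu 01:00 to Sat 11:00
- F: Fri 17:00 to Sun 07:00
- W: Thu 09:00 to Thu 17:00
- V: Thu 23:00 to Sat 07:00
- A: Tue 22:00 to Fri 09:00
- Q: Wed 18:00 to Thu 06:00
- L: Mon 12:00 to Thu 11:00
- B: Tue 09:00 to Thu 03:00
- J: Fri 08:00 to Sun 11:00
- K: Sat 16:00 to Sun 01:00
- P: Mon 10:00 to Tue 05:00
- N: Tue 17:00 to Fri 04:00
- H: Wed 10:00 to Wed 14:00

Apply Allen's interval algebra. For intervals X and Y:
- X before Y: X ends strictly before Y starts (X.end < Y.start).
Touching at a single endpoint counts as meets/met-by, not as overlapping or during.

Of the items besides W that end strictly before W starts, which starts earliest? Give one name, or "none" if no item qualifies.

Target W = [Thu 09:00, Thu 17:00].
A [Tue 22:00, Fri 09:00] → contains → excluded.
B [Tue 09:00, Thu 03:00] → before → candidate.
F [Fri 17:00, Sun 07:00] → after → excluded.
H [Wed 10:00, Wed 14:00] → before → candidate.
J [Fri 08:00, Sun 11:00] → after → excluded.
K [Sat 16:00, Sun 01:00] → after → excluded.
L [Mon 12:00, Thu 11:00] → overlaps → excluded.
N [Tue 17:00, Fri 04:00] → contains → excluded.
P [Mon 10:00, Tue 05:00] → before → candidate.
Q [Wed 18:00, Thu 06:00] → before → candidate.
R [Thu 12:00, Sat 17:00] → overlapped-by → excluded.
S [Thu 01:00, Sat 11:00] → contains → excluded.
V [Thu 23:00, Sat 07:00] → after → excluded.
Among candidates, earliest start is Mon 10:00 → P.

P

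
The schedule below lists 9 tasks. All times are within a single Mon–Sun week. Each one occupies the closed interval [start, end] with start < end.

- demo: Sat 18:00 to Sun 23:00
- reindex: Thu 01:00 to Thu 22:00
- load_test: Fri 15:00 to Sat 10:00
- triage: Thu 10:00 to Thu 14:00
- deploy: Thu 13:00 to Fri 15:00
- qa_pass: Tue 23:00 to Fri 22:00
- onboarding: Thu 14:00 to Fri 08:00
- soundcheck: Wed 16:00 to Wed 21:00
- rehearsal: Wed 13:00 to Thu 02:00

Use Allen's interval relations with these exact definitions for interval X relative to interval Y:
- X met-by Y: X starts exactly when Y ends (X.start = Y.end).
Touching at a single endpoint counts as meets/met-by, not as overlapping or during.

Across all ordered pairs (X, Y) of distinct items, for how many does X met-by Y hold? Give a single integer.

Checking all 72 ordered pairs for relation 'met-by'; matching pairs in alphabetical order:
(load_test, deploy): load_test met-by deploy ✓
(onboarding, triage): onboarding met-by triage ✓
Count: 2.

2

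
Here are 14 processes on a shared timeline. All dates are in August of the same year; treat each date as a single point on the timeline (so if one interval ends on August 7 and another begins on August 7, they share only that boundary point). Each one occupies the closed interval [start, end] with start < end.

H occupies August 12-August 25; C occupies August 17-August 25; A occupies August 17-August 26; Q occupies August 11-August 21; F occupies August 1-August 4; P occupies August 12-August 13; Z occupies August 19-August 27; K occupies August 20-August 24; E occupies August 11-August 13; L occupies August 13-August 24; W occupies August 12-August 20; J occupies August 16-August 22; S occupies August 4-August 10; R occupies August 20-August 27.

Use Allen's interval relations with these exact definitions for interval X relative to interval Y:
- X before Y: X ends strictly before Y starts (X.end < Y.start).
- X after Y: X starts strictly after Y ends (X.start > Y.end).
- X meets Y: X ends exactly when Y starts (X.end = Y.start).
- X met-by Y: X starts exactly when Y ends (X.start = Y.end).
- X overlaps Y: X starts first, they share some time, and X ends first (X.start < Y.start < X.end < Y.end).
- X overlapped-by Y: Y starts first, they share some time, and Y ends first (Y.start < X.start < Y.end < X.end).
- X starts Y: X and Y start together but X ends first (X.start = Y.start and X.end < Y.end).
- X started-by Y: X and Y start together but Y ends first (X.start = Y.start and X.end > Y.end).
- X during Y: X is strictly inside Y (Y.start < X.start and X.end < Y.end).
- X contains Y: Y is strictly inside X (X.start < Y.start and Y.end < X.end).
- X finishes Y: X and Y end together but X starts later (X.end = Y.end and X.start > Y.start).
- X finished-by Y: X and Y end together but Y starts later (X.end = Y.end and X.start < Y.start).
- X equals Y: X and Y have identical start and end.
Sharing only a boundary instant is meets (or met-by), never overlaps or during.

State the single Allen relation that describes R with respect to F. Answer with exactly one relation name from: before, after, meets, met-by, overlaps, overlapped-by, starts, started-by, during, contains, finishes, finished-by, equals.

after

R = [August 20, August 27]; F = [August 1, August 4].
Compare endpoints: R.start > F.start, R.start > F.end, R.end > F.start, R.end > F.end.
That pattern is 'after'.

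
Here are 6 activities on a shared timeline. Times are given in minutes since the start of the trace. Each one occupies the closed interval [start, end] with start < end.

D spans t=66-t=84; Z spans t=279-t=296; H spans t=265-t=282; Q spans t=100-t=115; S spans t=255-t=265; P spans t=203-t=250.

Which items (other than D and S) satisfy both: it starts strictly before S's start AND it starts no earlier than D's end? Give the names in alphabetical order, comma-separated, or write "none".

P, Q

Conditions: its start is strictly before S's start (X.start < t=255) AND its start is no earlier than D's end (X.start >= t=84).
H: start t=265 < t=255? ✗; start t=265 >= t=84? ✓ → no.
P: start t=203 < t=255? ✓; start t=203 >= t=84? ✓ → yes.
Q: start t=100 < t=255? ✓; start t=100 >= t=84? ✓ → yes.
Z: start t=279 < t=255? ✗; start t=279 >= t=84? ✓ → no.
Result: P, Q.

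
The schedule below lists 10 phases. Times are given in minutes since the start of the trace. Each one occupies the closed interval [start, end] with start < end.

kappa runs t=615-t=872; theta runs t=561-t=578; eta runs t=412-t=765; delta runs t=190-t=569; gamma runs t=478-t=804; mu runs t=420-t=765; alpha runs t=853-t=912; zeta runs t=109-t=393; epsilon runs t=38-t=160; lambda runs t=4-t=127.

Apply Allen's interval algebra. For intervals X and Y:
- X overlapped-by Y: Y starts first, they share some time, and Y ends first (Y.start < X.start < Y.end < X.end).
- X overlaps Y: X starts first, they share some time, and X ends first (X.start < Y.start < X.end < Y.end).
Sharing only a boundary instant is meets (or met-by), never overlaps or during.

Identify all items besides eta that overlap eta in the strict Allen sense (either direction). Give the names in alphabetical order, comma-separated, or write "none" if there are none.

Target eta = [t=412, t=765].
alpha [t=853, t=912] → after → no.
delta [t=190, t=569] → overlaps → yes.
epsilon [t=38, t=160] → before → no.
gamma [t=478, t=804] → overlapped-by → yes.
kappa [t=615, t=872] → overlapped-by → yes.
lambda [t=4, t=127] → before → no.
mu [t=420, t=765] → finishes → no.
theta [t=561, t=578] → during → no.
zeta [t=109, t=393] → before → no.
Result: delta, gamma, kappa.

delta, gamma, kappa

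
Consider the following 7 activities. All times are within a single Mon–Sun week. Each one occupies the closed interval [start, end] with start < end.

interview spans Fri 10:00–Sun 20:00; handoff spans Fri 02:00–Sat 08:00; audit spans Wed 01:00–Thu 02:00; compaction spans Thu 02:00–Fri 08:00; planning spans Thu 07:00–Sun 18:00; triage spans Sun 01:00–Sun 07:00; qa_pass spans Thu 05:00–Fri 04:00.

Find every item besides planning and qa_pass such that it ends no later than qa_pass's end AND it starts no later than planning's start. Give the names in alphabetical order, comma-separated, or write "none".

audit

Conditions: its end is no later than qa_pass's end (X.end <= Fri 04:00) AND its start is no later than planning's start (X.start <= Thu 07:00).
audit: end Thu 02:00 <= Fri 04:00? ✓; start Wed 01:00 <= Thu 07:00? ✓ → yes.
compaction: end Fri 08:00 <= Fri 04:00? ✗; start Thu 02:00 <= Thu 07:00? ✓ → no.
handoff: end Sat 08:00 <= Fri 04:00? ✗; start Fri 02:00 <= Thu 07:00? ✗ → no.
interview: end Sun 20:00 <= Fri 04:00? ✗; start Fri 10:00 <= Thu 07:00? ✗ → no.
triage: end Sun 07:00 <= Fri 04:00? ✗; start Sun 01:00 <= Thu 07:00? ✗ → no.
Result: audit.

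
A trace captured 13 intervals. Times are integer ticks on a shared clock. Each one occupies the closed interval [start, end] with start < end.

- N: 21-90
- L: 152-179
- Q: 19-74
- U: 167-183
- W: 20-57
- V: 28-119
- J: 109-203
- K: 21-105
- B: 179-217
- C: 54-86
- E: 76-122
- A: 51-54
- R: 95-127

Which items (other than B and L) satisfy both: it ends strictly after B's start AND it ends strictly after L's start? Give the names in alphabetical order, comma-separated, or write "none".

Conditions: its end is strictly after B's start (X.end > 179) AND its end is strictly after L's start (X.end > 152).
A: end 54 > 179? ✗; end 54 > 152? ✗ → no.
C: end 86 > 179? ✗; end 86 > 152? ✗ → no.
E: end 122 > 179? ✗; end 122 > 152? ✗ → no.
J: end 203 > 179? ✓; end 203 > 152? ✓ → yes.
K: end 105 > 179? ✗; end 105 > 152? ✗ → no.
N: end 90 > 179? ✗; end 90 > 152? ✗ → no.
Q: end 74 > 179? ✗; end 74 > 152? ✗ → no.
R: end 127 > 179? ✗; end 127 > 152? ✗ → no.
U: end 183 > 179? ✓; end 183 > 152? ✓ → yes.
V: end 119 > 179? ✗; end 119 > 152? ✗ → no.
W: end 57 > 179? ✗; end 57 > 152? ✗ → no.
Result: J, U.

J, U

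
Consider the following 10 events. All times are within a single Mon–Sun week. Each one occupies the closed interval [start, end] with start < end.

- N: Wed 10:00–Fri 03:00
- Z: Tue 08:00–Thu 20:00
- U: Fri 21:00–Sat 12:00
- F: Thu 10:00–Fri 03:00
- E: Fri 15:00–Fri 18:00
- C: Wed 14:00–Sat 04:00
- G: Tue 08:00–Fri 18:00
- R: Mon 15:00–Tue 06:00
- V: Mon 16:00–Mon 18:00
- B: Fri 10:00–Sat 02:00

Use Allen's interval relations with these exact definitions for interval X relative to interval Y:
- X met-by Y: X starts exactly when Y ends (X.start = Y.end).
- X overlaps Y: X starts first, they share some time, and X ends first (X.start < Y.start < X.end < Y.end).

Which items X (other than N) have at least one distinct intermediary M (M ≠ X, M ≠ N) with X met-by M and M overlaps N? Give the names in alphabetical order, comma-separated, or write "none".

none

Target N = [Wed 10:00, Fri 03:00].
Intermediaries M with M overlaps N: Z.
Via Z — items with X met-by Z: none.
Union: none.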